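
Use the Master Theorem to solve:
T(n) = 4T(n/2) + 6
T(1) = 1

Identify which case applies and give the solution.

a=4, b=2, f(n)=6. log_2(4) = 2. Since c=0 < 2, Case 1 applies: T(n) = Θ(n^log_b(a)) = O(n^2).

Answer: O(n^2) - Case 1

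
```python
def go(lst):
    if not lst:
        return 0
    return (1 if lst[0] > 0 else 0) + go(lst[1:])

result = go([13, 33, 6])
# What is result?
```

Count of positive elements in [13, 33, 6] = 3

Answer: 3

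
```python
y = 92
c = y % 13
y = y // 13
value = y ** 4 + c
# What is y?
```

Trace:
`y = 92` → y = 92
`c = y % 13` → c = 1
`y = y // 13` → y = 7
`value = y ** 4 + c` → value = 2402
So y = 7

Answer: 7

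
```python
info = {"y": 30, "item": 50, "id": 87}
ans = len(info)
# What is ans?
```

Trace:
`info = {"y": 30, "item": 50, "id": 87}` → info = {'y': 30, 'item': 50, 'id': 87}
`ans = len(info)` → ans = 3
So ans = 3

Answer: 3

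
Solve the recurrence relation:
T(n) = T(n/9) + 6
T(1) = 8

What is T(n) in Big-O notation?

Each step divides n by 9 and adds 6. After log_9(n) steps we reach T(1)=8. So T(n) = 6·log_9(n) + 8 = O(log n).

Answer: O(log n)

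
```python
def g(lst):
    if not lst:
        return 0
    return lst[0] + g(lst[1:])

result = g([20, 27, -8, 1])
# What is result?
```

20 + 27 + (-8) + 1 + 0 = 40

Answer: 40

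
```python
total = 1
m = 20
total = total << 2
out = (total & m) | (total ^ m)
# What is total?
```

Trace:
`total = 1` → total = 1
`m = 20` → m = 20
`total = total << 2` → total = 4
`out = (total & m) | (total ^ m)` → out = 20
So total = 4

Answer: 4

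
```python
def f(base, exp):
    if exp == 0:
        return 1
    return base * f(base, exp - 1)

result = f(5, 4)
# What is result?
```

f(5, 4) = 5 * 5 * 5 * 5 = 625

Answer: 625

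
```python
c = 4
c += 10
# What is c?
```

Trace:
`c = 4` → c = 4
`c += 10` → c = 14
So c = 14

Answer: 14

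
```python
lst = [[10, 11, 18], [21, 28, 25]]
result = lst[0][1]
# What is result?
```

Trace:
`lst = [[10, 11, 18], [21, 28, 25]]` → lst = [[10, 11, 18], [21, 28, 25]]
`result = lst[0][1]` → result = 11
So result = 11

Answer: 11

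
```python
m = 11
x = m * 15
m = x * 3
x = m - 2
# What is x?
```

Trace:
`m = 11` → m = 11
`x = m * 15` → x = 165
`m = x * 3` → m = 495
`x = m - 2` → x = 493
So x = 493

Answer: 493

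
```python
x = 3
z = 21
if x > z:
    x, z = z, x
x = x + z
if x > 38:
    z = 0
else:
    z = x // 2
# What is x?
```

Trace:
`x = 3` → x = 3
`z = 21` → z = 21
`if x > z: ...` → x > z is False → no variable changes
`x = x + z` → x = 24
`if x > 38: ...` → x > 38 is False, take else branch → z = 12
So x = 24

Answer: 24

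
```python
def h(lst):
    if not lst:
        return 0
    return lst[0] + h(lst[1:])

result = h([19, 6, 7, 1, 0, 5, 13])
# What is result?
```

19 + 6 + 7 + 1 + 0 + 5 + 13 + 0 = 51

Answer: 51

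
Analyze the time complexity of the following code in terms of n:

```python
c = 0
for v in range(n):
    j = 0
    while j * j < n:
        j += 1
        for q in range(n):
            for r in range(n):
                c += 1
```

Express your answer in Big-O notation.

Each loop level contributes: n × √n × n × n. Multiplying the contributions gives O(n^3√n).

Answer: O(n^3√n)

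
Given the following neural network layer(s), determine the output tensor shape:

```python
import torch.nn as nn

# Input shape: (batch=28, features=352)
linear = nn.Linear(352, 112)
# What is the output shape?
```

Input: (28, 352) -> Output: (28, 112)

Answer: (28, 112)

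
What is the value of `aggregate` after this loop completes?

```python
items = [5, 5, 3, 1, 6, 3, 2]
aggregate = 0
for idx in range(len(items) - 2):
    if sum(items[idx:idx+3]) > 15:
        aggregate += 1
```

Count windows with sum > 15
`aggregate` takes the values: 0

Answer: 0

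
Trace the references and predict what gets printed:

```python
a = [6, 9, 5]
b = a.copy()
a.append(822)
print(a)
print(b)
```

Key concept: list.copy() creates independent copy.
Step by step:
`a = [6, 9, 5]` → a = [6, 9, 5]
`b = a.copy()` → b = [6, 9, 5]
`a.append(822)` → a = [6, 9, 5, 822]
`print(a)` → prints [6, 9, 5, 822]
`print(b)` → prints [6, 9, 5]

Answer:
[6, 9, 5, 822]
[6, 9, 5]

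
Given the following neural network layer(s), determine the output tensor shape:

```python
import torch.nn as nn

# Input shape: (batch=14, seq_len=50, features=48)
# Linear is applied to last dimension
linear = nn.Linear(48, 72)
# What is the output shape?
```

Input: (14, 50, 48) -> Output: (14, 50, 72)

Answer: (14, 50, 72)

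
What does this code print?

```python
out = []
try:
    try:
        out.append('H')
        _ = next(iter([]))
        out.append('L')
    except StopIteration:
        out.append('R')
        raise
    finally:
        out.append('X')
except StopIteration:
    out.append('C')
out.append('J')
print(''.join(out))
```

Execution trace: 'H' (try body) → 'R' (except StopIteration) → 'X' (finally) → 'C' (outer except StopIteration) → 'J' (after the try/except). Output: HRXCJ

Answer: HRXCJ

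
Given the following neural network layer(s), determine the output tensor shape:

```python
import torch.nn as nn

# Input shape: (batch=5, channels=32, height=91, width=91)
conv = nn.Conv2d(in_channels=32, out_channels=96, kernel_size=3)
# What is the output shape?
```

Input: (5, 32, 91, 91) -> Output: (5, 96, 89, 89)

Answer: (5, 96, 89, 89)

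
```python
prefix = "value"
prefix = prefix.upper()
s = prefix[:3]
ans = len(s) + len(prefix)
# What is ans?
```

Trace:
`prefix = "value"` → prefix = 'value'
`prefix = prefix.upper()` → prefix = 'VALUE'
`s = prefix[:3]` → s = 'VAL'
`ans = len(s) + len(prefix)` → ans = 8
So ans = 8

Answer: 8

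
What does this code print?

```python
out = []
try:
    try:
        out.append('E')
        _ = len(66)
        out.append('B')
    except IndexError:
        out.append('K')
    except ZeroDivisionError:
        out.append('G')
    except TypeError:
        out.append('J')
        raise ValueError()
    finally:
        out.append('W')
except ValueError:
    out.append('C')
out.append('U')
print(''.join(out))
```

Execution trace: 'E' (inner try body) → 'J' (inner except TypeError) → 'W' (inner finally) → 'C' (outer except ValueError) → 'U' (after the try/except). Output: EJWCU

Answer: EJWCU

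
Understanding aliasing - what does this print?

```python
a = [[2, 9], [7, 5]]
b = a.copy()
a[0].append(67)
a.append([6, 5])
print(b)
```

Key concept: shallow copy with nested lists.
Step by step:
`a = [[2, 9], [7, 5]]` → a = [[2, 9], [7, 5]]
`b = a.copy()` → b = [[2, 9], [7, 5]]
`a[0].append(67)` → a = [[2, 9, 67], [7, 5]]; b = [[2, 9, 67], [7, 5]]
`a.append([6, 5])` → a = [[2, 9, 67], [7, 5], [6, 5]]
`print(b)` → prints [[2, 9, 67], [7, 5]]

Answer: [[2, 9, 67], [7, 5]]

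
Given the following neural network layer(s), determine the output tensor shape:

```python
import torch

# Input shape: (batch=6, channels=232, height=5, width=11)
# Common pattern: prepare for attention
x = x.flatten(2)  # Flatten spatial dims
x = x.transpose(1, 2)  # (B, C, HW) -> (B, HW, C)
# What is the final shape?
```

Input: (6, 232, 5, 11) -> after flatten(2): (6, 232, 55) -> Output: (6, 55, 232)

Answer: (6, 55, 232)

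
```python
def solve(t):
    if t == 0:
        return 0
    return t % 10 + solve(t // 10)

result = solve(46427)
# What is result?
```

Sum of digits of 46427: 7 + 2 + 4 + 6 + 4 = 23

Answer: 23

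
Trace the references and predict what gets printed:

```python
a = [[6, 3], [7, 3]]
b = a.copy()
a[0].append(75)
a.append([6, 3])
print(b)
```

Key concept: shallow copy with nested lists.
Step by step:
`a = [[6, 3], [7, 3]]` → a = [[6, 3], [7, 3]]
`b = a.copy()` → b = [[6, 3], [7, 3]]
`a[0].append(75)` → a = [[6, 3, 75], [7, 3]]; b = [[6, 3, 75], [7, 3]]
`a.append([6, 3])` → a = [[6, 3, 75], [7, 3], [6, 3]]
`print(b)` → prints [[6, 3, 75], [7, 3]]

Answer: [[6, 3, 75], [7, 3]]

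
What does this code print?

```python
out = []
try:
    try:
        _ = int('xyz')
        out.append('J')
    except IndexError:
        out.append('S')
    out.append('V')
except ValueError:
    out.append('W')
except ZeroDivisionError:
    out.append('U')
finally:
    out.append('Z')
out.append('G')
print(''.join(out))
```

Execution trace: 'W' (except ValueError) → 'Z' (finally) → 'G' (after the try/except). Output: WZG

Answer: WZG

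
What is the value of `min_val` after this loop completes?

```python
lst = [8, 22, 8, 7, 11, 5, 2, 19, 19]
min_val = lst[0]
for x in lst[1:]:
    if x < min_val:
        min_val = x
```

Minimum of [8, 22, 8, 7, 11, 5, 2, 19, 19]
`min_val` takes the values: 8 → 7 → 5 → 2

Answer: 2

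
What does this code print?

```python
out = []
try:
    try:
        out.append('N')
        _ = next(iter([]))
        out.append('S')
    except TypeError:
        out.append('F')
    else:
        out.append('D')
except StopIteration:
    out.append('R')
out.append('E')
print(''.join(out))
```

Execution trace: 'N' (inner try body) → 'R' (outer except StopIteration) → 'E' (after the try/except). Output: NRE

Answer: NRE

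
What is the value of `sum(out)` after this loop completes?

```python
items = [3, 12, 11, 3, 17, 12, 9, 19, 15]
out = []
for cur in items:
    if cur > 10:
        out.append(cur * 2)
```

Sum of doubled values > 10
`out` takes the values: [] → [24] → [24, 22] → [24, 22, 34] → [24, 22, 34, 24] → [24, 22, 34, 24, 38] → [24, 22, 34, 24, 38, 30]
So `sum(out)` = 172

Answer: 172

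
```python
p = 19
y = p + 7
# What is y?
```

Trace:
`p = 19` → p = 19
`y = p + 7` → y = 26
So y = 26

Answer: 26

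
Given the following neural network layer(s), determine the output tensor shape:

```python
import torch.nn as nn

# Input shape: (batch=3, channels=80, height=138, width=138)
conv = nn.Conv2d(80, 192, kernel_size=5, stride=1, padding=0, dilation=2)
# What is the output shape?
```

Input: (3, 80, 138, 138) -> Output: (3, 192, 130, 130)

Answer: (3, 192, 130, 130)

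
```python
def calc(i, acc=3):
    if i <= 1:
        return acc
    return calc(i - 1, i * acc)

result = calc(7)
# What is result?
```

Accumulator trace (n, acc): (7, 3) -> (6, 21) -> (5, 126) -> (4, 630) -> (3, 2520) -> (2, 7560) -> (1, 15120) -> return 15120

Answer: 15120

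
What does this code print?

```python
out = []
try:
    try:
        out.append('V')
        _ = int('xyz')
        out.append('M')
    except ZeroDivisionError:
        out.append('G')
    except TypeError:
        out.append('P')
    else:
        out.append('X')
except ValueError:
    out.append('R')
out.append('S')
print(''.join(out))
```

Execution trace: 'V' (try body) → 'R' (outer except ValueError) → 'S' (after the try/except). Output: VRS

Answer: VRS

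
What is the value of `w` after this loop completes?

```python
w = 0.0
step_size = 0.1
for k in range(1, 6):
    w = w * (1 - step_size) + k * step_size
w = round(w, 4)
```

Moving average with lr=0.1
`w` takes the values: 0.0 → 0.1 → 0.29 → 0.561 → 0.9049 → 1.31441 → 1.3144

Answer: 1.3144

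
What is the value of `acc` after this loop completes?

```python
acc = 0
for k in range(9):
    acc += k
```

Sum of 0 to 8 = 36
`acc` takes the values: 0 → 1 → 3 → 6 → 10 → 15 → 21 → 28 → 36

Answer: 36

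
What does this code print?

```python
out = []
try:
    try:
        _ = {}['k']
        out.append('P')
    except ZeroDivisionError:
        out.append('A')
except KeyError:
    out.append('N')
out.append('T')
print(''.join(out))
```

Execution trace: 'N' (outer except KeyError) → 'T' (after the try/except). Output: NT

Answer: NT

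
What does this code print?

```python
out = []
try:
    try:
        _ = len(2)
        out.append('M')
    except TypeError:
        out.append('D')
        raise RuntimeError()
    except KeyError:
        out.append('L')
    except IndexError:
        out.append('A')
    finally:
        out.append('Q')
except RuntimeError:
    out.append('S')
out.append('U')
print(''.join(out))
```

Execution trace: 'D' (inner except TypeError) → 'Q' (inner finally) → 'S' (outer except RuntimeError) → 'U' (after the try/except). Output: DQSU

Answer: DQSU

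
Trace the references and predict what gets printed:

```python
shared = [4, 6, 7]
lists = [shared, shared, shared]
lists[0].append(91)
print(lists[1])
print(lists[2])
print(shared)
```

Key concept: list of same reference.
Step by step:
`shared = [4, 6, 7]` → shared = [4, 6, 7]
`lists = [shared, shared, shared]` → lists = [[4, 6, 7], [4, 6, 7], [4, 6, 7]]
`lists[0].append(91)` → shared = [4, 6, 7, 91]; lists = [[4, 6, 7, 91], [4, 6, 7, 91], [4, 6, 7, 91]]
`print(lists[1])` → prints [4, 6, 7, 91]
`print(lists[2])` → prints [4, 6, 7, 91]
`print(shared)` → prints [4, 6, 7, 91]

Answer:
[4, 6, 7, 91]
[4, 6, 7, 91]
[4, 6, 7, 91]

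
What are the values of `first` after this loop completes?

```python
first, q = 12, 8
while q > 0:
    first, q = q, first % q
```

GCD of 12 and 8
`first` takes the values: 12 → 8 → 4

Answer: 4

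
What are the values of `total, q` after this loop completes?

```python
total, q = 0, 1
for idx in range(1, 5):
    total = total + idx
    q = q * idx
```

Sum and factorial of 1 to 4
`total, q` takes the values: (0, 1) → (1, 1) → (3, 1) → (3, 2) → (6, 2) → (6, 6) → (10, 6) → (10, 24)

Answer: 10, 24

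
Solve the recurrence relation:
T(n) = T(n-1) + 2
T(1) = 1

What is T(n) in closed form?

Unrolling: T(n) = T(1) + 2·(n-1) = 1 + 2(n-1) = 2n - 1.

Answer: T(n) = 2n - 1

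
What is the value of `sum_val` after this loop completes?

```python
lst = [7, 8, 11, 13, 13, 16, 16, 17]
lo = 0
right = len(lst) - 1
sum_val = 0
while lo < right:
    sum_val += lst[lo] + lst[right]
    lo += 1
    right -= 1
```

Sum of pairs from ends
`sum_val` takes the values: 0 → 24 → 48 → 75 → 101

Answer: 101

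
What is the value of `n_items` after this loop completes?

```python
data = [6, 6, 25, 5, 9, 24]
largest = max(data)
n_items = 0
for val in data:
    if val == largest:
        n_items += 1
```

Count of max value 25 in [6, 6, 25, 5, 9, 24]
`n_items` takes the values: 0 → 1

Answer: 1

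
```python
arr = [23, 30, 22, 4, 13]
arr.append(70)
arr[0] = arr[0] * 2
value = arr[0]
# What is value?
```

Trace:
`arr = [23, 30, 22, 4, 13]` → arr = [23, 30, 22, 4, 13]
`arr.append(70)` → arr = [23, 30, 22, 4, 13, 70]
`arr[0] = arr[0] * 2` → arr = [46, 30, 22, 4, 13, 70]
`value = arr[0]` → value = 46
So value = 46

Answer: 46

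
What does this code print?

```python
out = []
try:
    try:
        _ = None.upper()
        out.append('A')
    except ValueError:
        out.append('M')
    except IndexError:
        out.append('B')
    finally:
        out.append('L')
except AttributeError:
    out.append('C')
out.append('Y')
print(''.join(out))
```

Execution trace: 'L' (finally) → 'C' (outer except AttributeError) → 'Y' (after the try/except). Output: LCY

Answer: LCY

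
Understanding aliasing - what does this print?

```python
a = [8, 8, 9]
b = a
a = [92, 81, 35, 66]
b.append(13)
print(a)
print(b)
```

Key concept: rebinding vs mutation: a is rebound to a new list, b still points at the original.
Step by step:
`a = [8, 8, 9]` → a = [8, 8, 9]
`b = a` → b = [8, 8, 9] (same object as a)
`a = [92, 81, 35, 66]` → a = [92, 81, 35, 66]
`b.append(13)` → b = [8, 8, 9, 13]
`print(a)` → prints [92, 81, 35, 66]
`print(b)` → prints [8, 8, 9, 13]

Answer:
[92, 81, 35, 66]
[8, 8, 9, 13]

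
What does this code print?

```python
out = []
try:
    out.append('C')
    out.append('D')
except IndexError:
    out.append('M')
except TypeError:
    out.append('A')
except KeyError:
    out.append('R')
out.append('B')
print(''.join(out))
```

Execution trace: 'C' (try body) → 'D' (try body, no exception) → 'B' (after the try/except). Output: CDB

Answer: CDB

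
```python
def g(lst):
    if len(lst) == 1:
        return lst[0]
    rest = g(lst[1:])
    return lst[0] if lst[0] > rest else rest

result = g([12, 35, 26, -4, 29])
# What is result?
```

Recursive max over [12, 35, 26, -4, 29] = 35

Answer: 35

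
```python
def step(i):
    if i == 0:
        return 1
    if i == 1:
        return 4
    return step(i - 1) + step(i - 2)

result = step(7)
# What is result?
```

Build up from base cases: step(0)=1, step(1)=4, step(2)=5, step(3)=9, step(4)=14, step(5)=23, step(6)=37, ..., step(7)=60

Answer: 60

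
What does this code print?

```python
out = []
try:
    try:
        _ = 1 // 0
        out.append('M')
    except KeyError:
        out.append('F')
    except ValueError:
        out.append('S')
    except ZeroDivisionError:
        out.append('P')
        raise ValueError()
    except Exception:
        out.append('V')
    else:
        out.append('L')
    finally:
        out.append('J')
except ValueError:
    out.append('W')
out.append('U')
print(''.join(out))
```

Execution trace: 'P' (inner except ZeroDivisionError) → 'J' (inner finally) → 'W' (outer except ValueError) → 'U' (after the try/except). Output: PJWU

Answer: PJWU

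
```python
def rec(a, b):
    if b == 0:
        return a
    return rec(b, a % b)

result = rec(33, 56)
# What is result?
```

rec(33, 56) -> rec(56, 33) -> rec(33, 23) -> rec(23, 10) -> rec(10, 3) -> rec(3, 1) -> rec(1, 0) -> 1

Answer: 1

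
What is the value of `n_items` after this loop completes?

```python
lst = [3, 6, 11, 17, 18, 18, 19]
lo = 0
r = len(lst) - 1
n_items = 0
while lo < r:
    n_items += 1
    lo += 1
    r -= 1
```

Iterations until pointers meet (list length 7)
`n_items` takes the values: 0 → 1 → 2 → 3

Answer: 3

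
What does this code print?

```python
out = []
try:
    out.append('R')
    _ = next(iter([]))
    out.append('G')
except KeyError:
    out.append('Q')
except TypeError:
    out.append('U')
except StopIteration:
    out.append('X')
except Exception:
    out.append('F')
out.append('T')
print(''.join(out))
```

Execution trace: 'R' (try body) → 'X' (except StopIteration) → 'T' (after the try/except). Output: RXT

Answer: RXT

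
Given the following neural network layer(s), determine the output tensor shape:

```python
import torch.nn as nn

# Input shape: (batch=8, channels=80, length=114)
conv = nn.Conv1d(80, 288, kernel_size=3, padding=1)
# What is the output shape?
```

Input: (8, 80, 114) -> Output: (8, 288, 114)

Answer: (8, 288, 114)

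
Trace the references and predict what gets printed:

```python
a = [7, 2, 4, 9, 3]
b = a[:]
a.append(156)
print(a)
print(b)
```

Key concept: slice [:] creates copy.
Step by step:
`a = [7, 2, 4, 9, 3]` → a = [7, 2, 4, 9, 3]
`b = a[:]` → b = [7, 2, 4, 9, 3]
`a.append(156)` → a = [7, 2, 4, 9, 3, 156]
`print(a)` → prints [7, 2, 4, 9, 3, 156]
`print(b)` → prints [7, 2, 4, 9, 3]

Answer:
[7, 2, 4, 9, 3, 156]
[7, 2, 4, 9, 3]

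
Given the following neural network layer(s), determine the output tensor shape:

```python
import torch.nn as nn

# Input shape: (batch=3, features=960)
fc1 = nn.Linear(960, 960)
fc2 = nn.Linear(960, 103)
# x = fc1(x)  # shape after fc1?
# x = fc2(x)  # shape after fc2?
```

Input: (3, 960) -> after fc1: (3, 960) -> Output: (3, 103)

Answer: (3, 103)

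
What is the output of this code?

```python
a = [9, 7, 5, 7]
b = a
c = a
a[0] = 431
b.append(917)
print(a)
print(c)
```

Key concept: multiple aliases.
Step by step:
`a = [9, 7, 5, 7]` → a = [9, 7, 5, 7]
`b = a` → b = [9, 7, 5, 7] (same object as a)
`c = a` → c = [9, 7, 5, 7] (same object as a, b)
`a[0] = 431` → a = [431, 7, 5, 7] (same object as b, c); b = [431, 7, 5, 7] (same object as a, c); c = [431, 7, 5, 7] (same object as a, b)
`b.append(917)` → a = [431, 7, 5, 7, 917] (same object as b, c); b = [431, 7, 5, 7, 917] (same object as a, c); c = [431, 7, 5, 7, 917] (same object as a, b)
`print(a)` → prints [431, 7, 5, 7, 917]
`print(c)` → prints [431, 7, 5, 7, 917]

Answer:
[431, 7, 5, 7, 917]
[431, 7, 5, 7, 917]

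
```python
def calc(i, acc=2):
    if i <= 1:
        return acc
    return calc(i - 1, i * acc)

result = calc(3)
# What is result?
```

Accumulator trace (n, acc): (3, 2) -> (2, 6) -> (1, 12) -> return 12

Answer: 12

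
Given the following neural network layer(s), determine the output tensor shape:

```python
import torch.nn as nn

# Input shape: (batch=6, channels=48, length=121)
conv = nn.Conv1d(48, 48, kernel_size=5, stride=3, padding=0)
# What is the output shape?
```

Input: (6, 48, 121) -> Output: (6, 48, 39)

Answer: (6, 48, 39)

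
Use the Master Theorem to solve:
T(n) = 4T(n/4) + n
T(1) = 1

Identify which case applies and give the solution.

a=4, b=4, f(n)=n. log_4(4) = 1. Since c=1 = 1, Case 2 applies: T(n) = Θ(n^log_b(a) · log n) = O(n log n).

Answer: O(n log n) - Case 2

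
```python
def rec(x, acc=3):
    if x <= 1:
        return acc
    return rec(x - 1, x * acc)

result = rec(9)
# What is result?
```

Accumulator trace (n, acc): (9, 3) -> (8, 27) -> (7, 216) -> (6, 1512) -> (5, 9072) -> (4, 45360) -> (3, 181440) -> (2, 544320) -> (1, 1088640) -> return 1088640

Answer: 1088640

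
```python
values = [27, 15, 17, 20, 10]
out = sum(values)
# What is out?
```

Trace:
`values = [27, 15, 17, 20, 10]` → values = [27, 15, 17, 20, 10]
`out = sum(values)` → out = 89
So out = 89

Answer: 89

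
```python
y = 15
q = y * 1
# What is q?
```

Trace:
`y = 15` → y = 15
`q = y * 1` → q = 15
So q = 15

Answer: 15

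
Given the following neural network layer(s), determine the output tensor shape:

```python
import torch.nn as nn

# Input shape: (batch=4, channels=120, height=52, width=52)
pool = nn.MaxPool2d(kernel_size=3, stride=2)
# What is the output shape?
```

Input: (4, 120, 52, 52) -> Output: (4, 120, 25, 25)

Answer: (4, 120, 25, 25)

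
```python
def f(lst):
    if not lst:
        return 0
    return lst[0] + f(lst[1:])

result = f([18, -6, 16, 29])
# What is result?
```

18 + (-6) + 16 + 29 + 0 = 57

Answer: 57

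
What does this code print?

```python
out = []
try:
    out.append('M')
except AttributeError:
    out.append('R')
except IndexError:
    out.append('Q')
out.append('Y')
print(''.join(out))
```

Execution trace: 'M' (try body, no exception) → 'Y' (after the try/except). Output: MY

Answer: MY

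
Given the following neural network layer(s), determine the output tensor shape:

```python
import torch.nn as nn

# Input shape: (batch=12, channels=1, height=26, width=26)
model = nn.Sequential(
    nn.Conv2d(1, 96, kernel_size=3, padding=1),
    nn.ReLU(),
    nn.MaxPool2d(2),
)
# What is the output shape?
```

Input: (12, 1, 26, 26) -> after Conv2d: (12, 96, 26, 26) -> after ReLU: (12, 96, 26, 26) -> Output: (12, 96, 13, 13)

Answer: (12, 96, 13, 13)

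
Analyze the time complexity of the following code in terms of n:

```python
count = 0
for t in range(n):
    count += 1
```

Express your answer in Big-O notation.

Each loop level contributes: n. Multiplying the contributions gives O(n).

Answer: O(n)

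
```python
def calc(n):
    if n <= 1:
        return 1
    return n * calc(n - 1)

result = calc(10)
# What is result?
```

calc(10) = 10 * 9 * 8 * 7 * 6 * 5 * 4 * 3 * 2 * 1 = 3628800

Answer: 3628800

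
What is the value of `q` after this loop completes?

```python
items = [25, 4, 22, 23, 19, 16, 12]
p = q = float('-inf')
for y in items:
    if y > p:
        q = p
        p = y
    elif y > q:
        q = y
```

Second largest (with repeats) in [25, 4, 22, 23, 19, 16, 12]
`q` takes the values: -inf → 4 → 22 → 23

Answer: 23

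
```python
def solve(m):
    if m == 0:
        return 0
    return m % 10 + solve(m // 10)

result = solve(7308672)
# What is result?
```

Sum of digits of 7308672: 2 + 7 + 6 + 8 + 0 + 3 + 7 = 33

Answer: 33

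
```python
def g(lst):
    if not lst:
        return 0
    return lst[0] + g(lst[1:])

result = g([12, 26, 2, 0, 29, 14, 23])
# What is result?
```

12 + 26 + 2 + 0 + 29 + 14 + 23 + 0 = 106

Answer: 106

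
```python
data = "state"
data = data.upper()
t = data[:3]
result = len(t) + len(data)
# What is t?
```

Trace:
`data = "state"` → data = 'state'
`data = data.upper()` → data = 'STATE'
`t = data[:3]` → t = 'STA'
`result = len(t) + len(data)` → result = 8
So t = 'STA'

Answer: 'STA'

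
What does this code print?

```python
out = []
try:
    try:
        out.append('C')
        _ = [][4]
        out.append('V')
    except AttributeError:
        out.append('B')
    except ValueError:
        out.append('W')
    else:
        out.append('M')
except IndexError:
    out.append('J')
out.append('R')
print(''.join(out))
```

Execution trace: 'C' (inner try body) → 'J' (outer except IndexError) → 'R' (after the try/except). Output: CJR

Answer: CJR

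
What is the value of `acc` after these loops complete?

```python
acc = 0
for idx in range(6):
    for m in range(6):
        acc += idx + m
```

Sum of all idx+m for idx,m in 6x6
`acc` takes the values: 0 → 1 → 3 → 6 → 10 → 15 → 16 → 18 → 21 → 25 → 30 → 36 → 38 → 41 → 45 → 50 → 56 → 63 → 66 → 70 → 75 → 81 → 88 → 96 → 100 → 105 → 111 → 118 → 126 → 135 → 140 → 146 → 153 → 161 → 170 → 180

Answer: 180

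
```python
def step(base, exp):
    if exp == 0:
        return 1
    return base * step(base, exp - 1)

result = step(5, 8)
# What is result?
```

step(5, 8) = 5 * 5 * 5 * 5 * 5 * 5 * 5 * 5 = 390625

Answer: 390625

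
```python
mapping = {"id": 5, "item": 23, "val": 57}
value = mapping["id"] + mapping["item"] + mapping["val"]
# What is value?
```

Trace:
`mapping = {"id": 5, "item": 23, "val": 57}` → mapping = {'id': 5, 'item': 23, 'val': 57}
`value = mapping["id"] + mapping["item"] + mapping["val"]` → value = 85
So value = 85

Answer: 85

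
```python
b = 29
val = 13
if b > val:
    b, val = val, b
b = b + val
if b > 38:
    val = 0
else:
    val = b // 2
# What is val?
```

Trace:
`b = 29` → b = 29
`val = 13` → val = 13
`if b > val: ...` → b > val is True → b = 13; val = 29
`b = b + val` → b = 42
`if b > 38: ...` → b > 38 is True → val = 0
So val = 0

Answer: 0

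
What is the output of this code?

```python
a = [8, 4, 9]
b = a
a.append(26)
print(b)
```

Key concept: basic list aliasing.
Step by step:
`a = [8, 4, 9]` → a = [8, 4, 9]
`b = a` → b = [8, 4, 9] (same object as a)
`a.append(26)` → a = [8, 4, 9, 26] (same object as b); b = [8, 4, 9, 26] (same object as a)
`print(b)` → prints [8, 4, 9, 26]

Answer: [8, 4, 9, 26]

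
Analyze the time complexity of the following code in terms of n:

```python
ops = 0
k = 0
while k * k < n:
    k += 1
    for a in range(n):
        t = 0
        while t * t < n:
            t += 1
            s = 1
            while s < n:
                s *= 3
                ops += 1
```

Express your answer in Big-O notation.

Each loop level contributes: √n × n × √n × log n. Multiplying the contributions gives O(n^2 log n).

Answer: O(n^2 log n)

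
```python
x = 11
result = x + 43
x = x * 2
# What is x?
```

Trace:
`x = 11` → x = 11
`result = x + 43` → result = 54
`x = x * 2` → x = 22
So x = 22

Answer: 22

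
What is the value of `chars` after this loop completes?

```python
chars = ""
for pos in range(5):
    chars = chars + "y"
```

Repeat 'y' 5 times
`chars` takes the values: "" → "y" → "yy" → "yyy" → "yyyy" → "yyyyy"

Answer: "yyyyy"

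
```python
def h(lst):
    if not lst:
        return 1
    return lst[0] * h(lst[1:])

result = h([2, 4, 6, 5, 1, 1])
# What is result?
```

Product over [2, 4, 6, 5, 1, 1] = 2 * 4 * 6 * 5 * 1 * 1 = 240

Answer: 240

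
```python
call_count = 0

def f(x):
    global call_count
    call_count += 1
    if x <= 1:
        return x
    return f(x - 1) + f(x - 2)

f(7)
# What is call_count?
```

Calls(x) = 1 + Calls(x-1) + Calls(x-2); Calls(0)=Calls(1)=1. For x=7 this gives 41.

Answer: 41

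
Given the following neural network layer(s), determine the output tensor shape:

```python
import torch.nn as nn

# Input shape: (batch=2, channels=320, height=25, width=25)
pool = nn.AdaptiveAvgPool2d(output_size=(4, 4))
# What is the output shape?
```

Input: (2, 320, 25, 25) -> Output: (2, 320, 4, 4)

Answer: (2, 320, 4, 4)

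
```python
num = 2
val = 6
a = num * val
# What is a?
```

Trace:
`num = 2` → num = 2
`val = 6` → val = 6
`a = num * val` → a = 12
So a = 12

Answer: 12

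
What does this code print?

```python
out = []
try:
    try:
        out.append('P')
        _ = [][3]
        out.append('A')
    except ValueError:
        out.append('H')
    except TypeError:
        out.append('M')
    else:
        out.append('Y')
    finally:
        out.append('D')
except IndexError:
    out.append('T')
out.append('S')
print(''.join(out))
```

Execution trace: 'P' (inner try body) → 'D' (inner finally) → 'T' (outer except IndexError) → 'S' (after the try/except). Output: PDTS

Answer: PDTS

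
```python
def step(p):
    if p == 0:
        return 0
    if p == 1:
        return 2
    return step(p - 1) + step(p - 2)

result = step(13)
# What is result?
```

Build up from base cases: step(0)=0, step(1)=2, step(2)=2, step(3)=4, step(4)=6, step(5)=10, step(6)=16, ..., step(13)=466

Answer: 466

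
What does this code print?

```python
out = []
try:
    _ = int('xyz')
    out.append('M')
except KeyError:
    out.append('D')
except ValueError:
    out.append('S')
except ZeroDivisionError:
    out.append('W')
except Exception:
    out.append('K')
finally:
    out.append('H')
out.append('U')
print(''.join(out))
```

Execution trace: 'S' (except ValueError) → 'H' (finally) → 'U' (after the try/except). Output: SHU

Answer: SHU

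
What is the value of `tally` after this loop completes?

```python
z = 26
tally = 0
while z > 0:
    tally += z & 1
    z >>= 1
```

Count set bits in 26 (binary: 0b11010)
`tally` takes the values: 0 → 1 → 2 → 3

Answer: 3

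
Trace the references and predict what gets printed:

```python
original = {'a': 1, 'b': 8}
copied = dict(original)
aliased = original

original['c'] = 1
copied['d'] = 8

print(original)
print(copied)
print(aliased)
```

Key concept: dict() creates copy, assignment creates alias.
Step by step:
`original = {'a': 1, 'b': 8}` → original = {'a': 1, 'b': 8}
`copied = dict(original)` → copied = {'a': 1, 'b': 8}
`aliased = original` → aliased = {'a': 1, 'b': 8} (same object as original)
`original['c'] = 1` → original = {'a': 1, 'b': 8, 'c': 1} (same object as aliased); aliased = {'a': 1, 'b': 8, 'c': 1} (same object as original)
`copied['d'] = 8` → copied = {'a': 1, 'b': 8, 'd': 8}
`print(original)` → prints {'a': 1, 'b': 8, 'c': 1}
`print(copied)` → prints {'a': 1, 'b': 8, 'd': 8}
`print(aliased)` → prints {'a': 1, 'b': 8, 'c': 1}

Answer:
{'a': 1, 'b': 8, 'c': 1}
{'a': 1, 'b': 8, 'd': 8}
{'a': 1, 'b': 8, 'c': 1}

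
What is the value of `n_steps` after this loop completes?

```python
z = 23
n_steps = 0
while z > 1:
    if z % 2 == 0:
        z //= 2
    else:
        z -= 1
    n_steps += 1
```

Steps to reduce 23 to 1
`n_steps` takes the values: 0 → 1 → 2 → 3 → 4 → 5 → 6 → 7

Answer: 7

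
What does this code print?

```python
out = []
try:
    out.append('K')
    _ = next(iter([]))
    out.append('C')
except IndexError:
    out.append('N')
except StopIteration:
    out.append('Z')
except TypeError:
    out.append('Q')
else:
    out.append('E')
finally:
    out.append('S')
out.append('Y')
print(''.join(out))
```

Execution trace: 'K' (try body) → 'Z' (except StopIteration) → 'S' (finally) → 'Y' (after the try/except). Output: KZSY

Answer: KZSY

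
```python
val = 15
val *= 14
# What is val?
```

Trace:
`val = 15` → val = 15
`val *= 14` → val = 210
So val = 210

Answer: 210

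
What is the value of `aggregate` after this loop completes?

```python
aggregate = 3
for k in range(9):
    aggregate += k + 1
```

Start at 3, add 1 to 9 = 48
`aggregate` takes the values: 3 → 4 → 6 → 9 → 13 → 18 → 24 → 31 → 39 → 48

Answer: 48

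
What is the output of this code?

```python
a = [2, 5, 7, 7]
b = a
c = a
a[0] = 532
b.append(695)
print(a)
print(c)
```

Key concept: multiple aliases.
Step by step:
`a = [2, 5, 7, 7]` → a = [2, 5, 7, 7]
`b = a` → b = [2, 5, 7, 7] (same object as a)
`c = a` → c = [2, 5, 7, 7] (same object as a, b)
`a[0] = 532` → a = [532, 5, 7, 7] (same object as b, c); b = [532, 5, 7, 7] (same object as a, c); c = [532, 5, 7, 7] (same object as a, b)
`b.append(695)` → a = [532, 5, 7, 7, 695] (same object as b, c); b = [532, 5, 7, 7, 695] (same object as a, c); c = [532, 5, 7, 7, 695] (same object as a, b)
`print(a)` → prints [532, 5, 7, 7, 695]
`print(c)` → prints [532, 5, 7, 7, 695]

Answer:
[532, 5, 7, 7, 695]
[532, 5, 7, 7, 695]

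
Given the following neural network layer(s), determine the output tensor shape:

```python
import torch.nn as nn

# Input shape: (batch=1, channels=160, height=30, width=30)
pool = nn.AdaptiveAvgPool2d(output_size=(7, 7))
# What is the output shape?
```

Input: (1, 160, 30, 30) -> Output: (1, 160, 7, 7)

Answer: (1, 160, 7, 7)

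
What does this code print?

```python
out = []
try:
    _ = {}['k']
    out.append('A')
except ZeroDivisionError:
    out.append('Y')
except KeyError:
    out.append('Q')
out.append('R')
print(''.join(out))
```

Execution trace: 'Q' (except KeyError) → 'R' (after the try/except). Output: QR

Answer: QR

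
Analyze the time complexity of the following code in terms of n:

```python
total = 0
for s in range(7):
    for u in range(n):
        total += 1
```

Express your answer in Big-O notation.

Each loop level contributes: 1 × n. Multiplying the contributions gives O(n).

Answer: O(n)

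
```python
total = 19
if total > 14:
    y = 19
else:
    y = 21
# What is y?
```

Trace:
`total = 19` → total = 19
`if total > 14: ...` → total > 14 is True → y = 19
So y = 19

Answer: 19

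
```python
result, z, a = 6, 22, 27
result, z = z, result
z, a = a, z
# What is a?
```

Trace:
`result, z, a = 6, 22, 27` → result = 6; z = 22; a = 27
`result, z = z, result` → result = 22; z = 6
`z, a = a, z` → z = 27; a = 6
So a = 6

Answer: 6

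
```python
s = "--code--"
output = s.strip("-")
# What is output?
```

Trace:
`s = "--code--"` → s = '--code--'
`output = s.strip("-")` → output = 'code'
So output = 'code'

Answer: 'code'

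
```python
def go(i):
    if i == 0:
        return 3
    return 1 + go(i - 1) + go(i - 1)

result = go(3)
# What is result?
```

go(i) = 1 + 2·go(i-1), go(0)=3. Closed form: (3+1)·2^3 - 1 = 31.

Answer: 31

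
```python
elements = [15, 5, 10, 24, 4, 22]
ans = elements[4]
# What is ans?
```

Trace:
`elements = [15, 5, 10, 24, 4, 22]` → elements = [15, 5, 10, 24, 4, 22]
`ans = elements[4]` → ans = 4
So ans = 4

Answer: 4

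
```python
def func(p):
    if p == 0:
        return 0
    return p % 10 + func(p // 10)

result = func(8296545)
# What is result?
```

Sum of digits of 8296545: 5 + 4 + 5 + 6 + 9 + 2 + 8 = 39

Answer: 39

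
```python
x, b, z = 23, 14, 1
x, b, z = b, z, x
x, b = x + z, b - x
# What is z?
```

Trace:
`x, b, z = 23, 14, 1` → x = 23; b = 14; z = 1
`x, b, z = b, z, x` → x = 14; b = 1; z = 23
`x, b = x + z, b - x` → x = 37; b = -13
So z = 23

Answer: 23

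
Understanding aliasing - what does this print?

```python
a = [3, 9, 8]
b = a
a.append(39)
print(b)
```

Key concept: basic list aliasing.
Step by step:
`a = [3, 9, 8]` → a = [3, 9, 8]
`b = a` → b = [3, 9, 8] (same object as a)
`a.append(39)` → a = [3, 9, 8, 39] (same object as b); b = [3, 9, 8, 39] (same object as a)
`print(b)` → prints [3, 9, 8, 39]

Answer: [3, 9, 8, 39]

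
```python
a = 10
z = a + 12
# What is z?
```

Trace:
`a = 10` → a = 10
`z = a + 12` → z = 22
So z = 22

Answer: 22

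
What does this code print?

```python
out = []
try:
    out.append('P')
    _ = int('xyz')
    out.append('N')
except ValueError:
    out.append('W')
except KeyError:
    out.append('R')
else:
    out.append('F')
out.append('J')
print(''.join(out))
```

Execution trace: 'P' (try body) → 'W' (except ValueError) → 'J' (after the try/except). Output: PWJ

Answer: PWJ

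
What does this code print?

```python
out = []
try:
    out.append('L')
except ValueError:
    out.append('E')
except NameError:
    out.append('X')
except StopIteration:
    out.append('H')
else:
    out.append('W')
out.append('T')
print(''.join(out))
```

Execution trace: 'L' (try body, no exception) → 'W' (else) → 'T' (after the try/except). Output: LWT

Answer: LWT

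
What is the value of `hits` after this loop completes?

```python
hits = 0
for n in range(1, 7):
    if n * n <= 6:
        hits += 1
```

Count numbers where n² ≤ 6
`hits` takes the values: 0 → 1 → 2

Answer: 2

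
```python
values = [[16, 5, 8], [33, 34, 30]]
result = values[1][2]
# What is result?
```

Trace:
`values = [[16, 5, 8], [33, 34, 30]]` → values = [[16, 5, 8], [33, 34, 30]]
`result = values[1][2]` → result = 30
So result = 30

Answer: 30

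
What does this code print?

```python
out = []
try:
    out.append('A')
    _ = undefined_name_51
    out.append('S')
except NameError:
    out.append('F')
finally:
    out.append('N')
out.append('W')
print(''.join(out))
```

Execution trace: 'A' (try body) → 'F' (except NameError) → 'N' (finally) → 'W' (after the try/except). Output: AFNW

Answer: AFNW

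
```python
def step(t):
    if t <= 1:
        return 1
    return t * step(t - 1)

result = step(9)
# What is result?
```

step(9) = 9 * 8 * 7 * 6 * 5 * 4 * 3 * 2 * 1 = 362880

Answer: 362880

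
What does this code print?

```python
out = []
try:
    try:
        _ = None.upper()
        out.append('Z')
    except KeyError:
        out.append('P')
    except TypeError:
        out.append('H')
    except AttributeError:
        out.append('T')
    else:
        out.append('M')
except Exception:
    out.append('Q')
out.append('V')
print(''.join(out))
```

Execution trace: 'T' (inner except AttributeError) → 'V' (after the try/except). Output: TV

Answer: TV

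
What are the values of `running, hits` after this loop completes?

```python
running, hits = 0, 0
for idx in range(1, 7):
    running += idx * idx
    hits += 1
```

Sum of squares and count
`running, hits` takes the values: (0, 0) → (1, 0) → (1, 1) → (5, 1) → (5, 2) → (14, 2) → (14, 3) → (30, 3) → (30, 4) → (55, 4) → (55, 5) → (91, 5) → (91, 6)

Answer: 91, 6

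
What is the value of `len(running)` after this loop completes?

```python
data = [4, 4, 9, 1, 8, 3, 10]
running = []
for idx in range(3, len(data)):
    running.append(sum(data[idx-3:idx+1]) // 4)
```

Number of 4-element averages
`running` takes the values: [] → [4] → [4, 5] → [4, 5, 5] → [4, 5, 5, 5]
So `len(running)` = 4

Answer: 4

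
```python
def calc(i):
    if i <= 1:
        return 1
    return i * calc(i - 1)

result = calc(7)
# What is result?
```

calc(7) = 7 * 6 * 5 * 4 * 3 * 2 * 1 = 5040

Answer: 5040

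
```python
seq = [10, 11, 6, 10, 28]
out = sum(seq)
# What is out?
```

Trace:
`seq = [10, 11, 6, 10, 28]` → seq = [10, 11, 6, 10, 28]
`out = sum(seq)` → out = 65
So out = 65

Answer: 65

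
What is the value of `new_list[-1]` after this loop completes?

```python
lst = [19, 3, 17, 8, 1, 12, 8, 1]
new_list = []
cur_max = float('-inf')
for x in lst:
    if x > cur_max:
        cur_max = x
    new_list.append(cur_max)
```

Running max ends at 19
`new_list` takes the values: [] → [19] → [19, 19] → [19, 19, 19] → [19, 19, 19, 19] → [19, 19, 19, 19, 19] → [19, 19, 19, 19, 19, 19] → [19, 19, 19, 19, 19, 19, 19] → [19, 19, 19, 19, 19, 19, 19, 19]
So `new_list[-1]` = 19

Answer: 19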